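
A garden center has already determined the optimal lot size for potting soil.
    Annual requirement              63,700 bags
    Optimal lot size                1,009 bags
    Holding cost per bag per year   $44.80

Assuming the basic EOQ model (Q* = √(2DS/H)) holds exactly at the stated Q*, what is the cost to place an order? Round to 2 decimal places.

From Q* = √(2DS/H) ⇒ Q*² = 2DS/H.
S = Q²H / (2D) = 1,009² × 44.8 / (2 × 63,700) = 358.0065

$358.01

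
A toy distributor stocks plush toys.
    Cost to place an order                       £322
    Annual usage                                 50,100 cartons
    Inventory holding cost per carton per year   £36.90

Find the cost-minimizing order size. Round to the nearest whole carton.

EOQ = √(2DS/H) = √(2 × 50,100 × 322 / 36.9)
    = √(874,373.98) ≈ 935.08

935 cartons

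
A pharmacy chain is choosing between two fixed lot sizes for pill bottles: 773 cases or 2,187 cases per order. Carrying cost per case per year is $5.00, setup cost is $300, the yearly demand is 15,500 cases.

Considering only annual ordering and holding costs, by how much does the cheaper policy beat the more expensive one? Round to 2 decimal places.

TC(Q) = (D/Q)S + (Q/2)H
TC(773) = (15,500/773)×300 + (773/2)×5 = $7,948.02
TC(2,187) = (15,500/2,187)×300 + (2,187/2)×5 = $7,593.70
|ΔTC| = |$7,948.02 − $7,593.70| = $354.32

$354.32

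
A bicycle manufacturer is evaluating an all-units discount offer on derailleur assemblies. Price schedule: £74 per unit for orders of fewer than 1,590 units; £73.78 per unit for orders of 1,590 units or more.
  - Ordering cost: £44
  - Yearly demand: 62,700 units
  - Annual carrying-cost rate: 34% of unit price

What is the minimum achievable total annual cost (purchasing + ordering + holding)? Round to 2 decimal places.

H₁ = 34%×£74 = £25.1600;  H₂ = 34%×£73.78 = £25.0852
EOQ₁ = √(2×62,700×44/25.1600) = 468.30  (< 1,590, feasible at tier 1)
EOQ₂ = √(2×62,700×44/25.0852) = 468.99  (< 1,590 → use Q = 1,590 at tier-2 price)
TC(tier 1 (EOQ₁), Q≈468.3) = £4,651,582.31
TC(tier 2, Q≈1,590.0) = £4,647,683.83
Minimum at tier 2: £4,647,683.83

£4,647,683.83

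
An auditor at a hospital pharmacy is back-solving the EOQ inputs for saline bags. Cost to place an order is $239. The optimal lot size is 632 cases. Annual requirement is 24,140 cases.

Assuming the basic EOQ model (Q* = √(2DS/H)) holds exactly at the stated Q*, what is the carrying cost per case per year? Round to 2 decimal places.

From Q* = √(2DS/H) ⇒ Q*² = 2DS/H.
H = 2DS / Q² = 2 × 24,140 × 239 / 632² = 28.8889

$28.89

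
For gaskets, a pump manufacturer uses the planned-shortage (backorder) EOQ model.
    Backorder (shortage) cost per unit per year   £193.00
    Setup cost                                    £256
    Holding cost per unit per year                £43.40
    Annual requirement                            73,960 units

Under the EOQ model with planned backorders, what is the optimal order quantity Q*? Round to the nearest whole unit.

1,034 units

Q* = √(2DS/H) · √((H + b)/b)
   = √(2 × 73,960 × 256 / 43.4) · √((43.4 + 193) / 193)
   = 934.090 × 1.1067 ≈ 1,033.79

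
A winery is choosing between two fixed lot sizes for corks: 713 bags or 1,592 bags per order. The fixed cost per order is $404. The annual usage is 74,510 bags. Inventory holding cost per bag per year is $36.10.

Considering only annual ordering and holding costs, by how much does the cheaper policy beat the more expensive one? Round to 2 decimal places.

Annual cost at Q: ordering D·S/Q plus holding Q·H/2.
TC(713) = (74,510/713)×404 + (713/2)×36.1 = $55,088.50
TC(1,592) = (74,510/1,592)×404 + (1,592/2)×36.1 = $47,643.92
Lots of 1,592 are cheaper by $7,444.58.

$7,444.58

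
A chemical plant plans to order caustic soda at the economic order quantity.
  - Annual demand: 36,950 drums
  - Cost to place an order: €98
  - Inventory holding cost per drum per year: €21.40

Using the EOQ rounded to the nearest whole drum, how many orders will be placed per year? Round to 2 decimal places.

Optimal lot size Q* = (2 × 36,950 × €98 / €21.4)^½ ≈ 581.74 → Q = 582
Orders per year = D/Q = 36,950 / 582 = 63.488

63.49 orders per year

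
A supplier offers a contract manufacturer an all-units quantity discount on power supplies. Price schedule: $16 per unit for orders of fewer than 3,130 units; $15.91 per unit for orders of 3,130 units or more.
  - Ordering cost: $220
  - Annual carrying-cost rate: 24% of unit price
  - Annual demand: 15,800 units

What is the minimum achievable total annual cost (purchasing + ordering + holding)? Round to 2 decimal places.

$257,966.79

H₁ = 24%×$16 = $3.8400;  H₂ = 24%×$15.91 = $3.8184
EOQ₁ = √(2×15,800×220/3.8400) = 1,345.52  (< 3,130, feasible at tier 1)
EOQ₂ = √(2×15,800×220/3.8184) = 1,349.32  (< 3,130 → use Q = 3,130 at tier-2 price)
TC(tier 1 (EOQ₁), Q≈1,345.5) = $257,966.79
TC(tier 2, Q≈3,130.0) = $258,464.34
Minimum at tier 1 (EOQ₁): $257,966.79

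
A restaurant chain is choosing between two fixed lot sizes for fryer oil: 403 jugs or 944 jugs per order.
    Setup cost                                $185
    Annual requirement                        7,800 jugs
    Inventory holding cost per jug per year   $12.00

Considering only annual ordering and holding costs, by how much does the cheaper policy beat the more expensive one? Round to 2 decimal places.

Annual cost at Q: ordering D·S/Q plus holding Q·H/2.
TC(403) = (7,800/403)×185 + (403/2)×12 = $5,998.65
TC(944) = (7,800/944)×185 + (944/2)×12 = $7,192.60
|ΔTC| = |$5,998.65 − $7,192.60| = $1,193.96

$1,193.96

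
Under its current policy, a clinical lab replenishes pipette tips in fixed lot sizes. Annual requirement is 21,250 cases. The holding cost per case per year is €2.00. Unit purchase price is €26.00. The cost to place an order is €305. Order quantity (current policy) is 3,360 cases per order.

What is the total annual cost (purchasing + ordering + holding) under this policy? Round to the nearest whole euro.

€557,789

Ordering: D/Q × S = 21,250/3,360 × €305 = €1,928.94
Holding:  Q/2 × H = 3,360/2 × €2 = €3,360.00
Purchase cost = D·C = 21,250 × 26 = €552,500.00
Total = €1,928.94 + €3,360.00 + €552,500.00 = €557,788.94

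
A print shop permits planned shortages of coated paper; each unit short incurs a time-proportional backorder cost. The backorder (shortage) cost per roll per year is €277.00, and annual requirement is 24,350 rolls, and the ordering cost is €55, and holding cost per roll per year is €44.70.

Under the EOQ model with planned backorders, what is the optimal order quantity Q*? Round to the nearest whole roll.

Q* = √(2DS/H) · √((H + b)/b)
   = √(2 × 24,350 × 55 / 44.7) · √((44.7 + 277) / 277)
   = 244.789 × 1.0777 ≈ 263.80

264 rolls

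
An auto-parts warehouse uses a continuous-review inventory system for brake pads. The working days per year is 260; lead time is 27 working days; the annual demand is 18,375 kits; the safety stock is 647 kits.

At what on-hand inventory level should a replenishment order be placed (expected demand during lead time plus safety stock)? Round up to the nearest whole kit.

Daily demand d = 18,375 / 260 = 70.673 kits/day
Demand during lead time = 70.673 × 27 = 1,908.17
Reorder point = 1,908.17 + 647 = 2,555.17 → round up

2,556 kits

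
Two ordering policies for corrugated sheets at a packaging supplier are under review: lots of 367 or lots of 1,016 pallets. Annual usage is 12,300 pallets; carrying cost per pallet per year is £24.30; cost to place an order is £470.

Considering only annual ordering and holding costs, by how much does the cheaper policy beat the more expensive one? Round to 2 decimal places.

TC(Q) = (D/Q)S + (Q/2)H
TC(367) = (12,300/367)×470 + (367/2)×24.3 = £20,211.09
TC(1,016) = (12,300/1,016)×470 + (1,016/2)×24.3 = £18,034.36
Cheaper: Q = 1,016.  Difference = £2,176.73

£2,176.73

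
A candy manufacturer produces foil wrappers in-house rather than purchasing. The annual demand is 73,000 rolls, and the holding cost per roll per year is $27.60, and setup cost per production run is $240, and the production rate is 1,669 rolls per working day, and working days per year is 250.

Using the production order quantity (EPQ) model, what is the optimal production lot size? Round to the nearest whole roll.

1,240 rolls

d = 73,000/250 = 292.0000 rolls/day;  effective holding cost H(1 − d/p) = 27.6·(1 − 292.0000/1669) = 22.77124
Q* = √(2DS / H_eff) = √(2·73,000·240 / 22.77124) ≈ 1,240.48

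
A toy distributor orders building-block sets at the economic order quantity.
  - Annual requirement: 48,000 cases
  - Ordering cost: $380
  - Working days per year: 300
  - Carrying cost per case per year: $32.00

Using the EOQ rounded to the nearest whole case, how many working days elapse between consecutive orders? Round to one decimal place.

6.7 days

2DS/H = 2·48,000·380/32 = 1,140,000.00
EOQ = √1,140,000.00 ≈ 1,067.71 → Q = 1,068 cases
Cycle time = (working days × Q)/D = (300 × 1,068) / 48,000 = 6.675 days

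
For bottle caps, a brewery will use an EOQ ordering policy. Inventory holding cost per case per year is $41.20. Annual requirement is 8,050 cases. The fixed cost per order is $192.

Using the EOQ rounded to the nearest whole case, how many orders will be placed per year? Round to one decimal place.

Q* = √(2·D·S / H) = √(2·8,050·192 / 41.2) = √75,029.1 ≈ 273.91 → Q = 274
Orders per year = D/Q = 8,050 / 274 = 29.380

29.4 orders per year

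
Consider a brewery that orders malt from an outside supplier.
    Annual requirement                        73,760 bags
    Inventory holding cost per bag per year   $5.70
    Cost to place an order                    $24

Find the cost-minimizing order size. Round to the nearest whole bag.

788 bags

Optimal lot size Q* = (2 × 73,760 × $24 / $5.7)^½ ≈ 788.12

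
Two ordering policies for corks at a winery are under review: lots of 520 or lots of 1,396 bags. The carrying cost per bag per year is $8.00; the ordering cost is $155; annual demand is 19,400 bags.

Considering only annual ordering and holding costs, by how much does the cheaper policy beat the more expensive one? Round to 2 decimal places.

For each Q, cost = (D/Q)·S + (Q/2)·H.
TC(520) = (19,400/520)×155 + (520/2)×8 = $7,862.69
TC(1,396) = (19,400/1,396)×155 + (1,396/2)×8 = $7,738.01
Lots of 1,396 are cheaper by $124.68.

$124.68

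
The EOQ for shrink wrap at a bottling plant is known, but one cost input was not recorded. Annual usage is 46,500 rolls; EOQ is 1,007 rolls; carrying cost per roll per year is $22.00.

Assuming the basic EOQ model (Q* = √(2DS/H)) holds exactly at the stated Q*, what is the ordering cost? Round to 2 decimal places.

Since Q* = (2DS/H)^½, squaring gives Q*²·H = 2DS.
S = Q²H / (2D) = 1,007² × 22 / (2 × 46,500) = 239.8826

$239.88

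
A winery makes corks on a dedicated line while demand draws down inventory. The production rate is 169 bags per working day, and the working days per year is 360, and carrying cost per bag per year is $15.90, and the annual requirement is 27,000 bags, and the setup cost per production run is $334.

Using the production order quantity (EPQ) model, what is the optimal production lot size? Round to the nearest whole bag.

1,428 bags

d = 27,000/360 = 75.0000 bags/day;  effective holding cost H(1 − d/p) = 15.9·(1 − 75.0000/169) = 8.84379
Q* = √(2DS / H_eff) = √(2·27,000·334 / 8.84379) ≈ 1,428.07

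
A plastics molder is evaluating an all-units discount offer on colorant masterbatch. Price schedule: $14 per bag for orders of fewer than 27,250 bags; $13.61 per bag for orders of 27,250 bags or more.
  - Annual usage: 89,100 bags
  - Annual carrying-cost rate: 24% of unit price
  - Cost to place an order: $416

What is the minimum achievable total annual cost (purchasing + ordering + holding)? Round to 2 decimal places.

$1,258,515.91

H₁ = 24%×$14 = $3.3600;  H₂ = 24%×$13.61 = $3.2664
EOQ₁ = √(2×89,100×416/3.3600) = 4,697.11  (< 27,250, feasible at tier 1)
EOQ₂ = √(2×89,100×416/3.2664) = 4,763.94  (< 27,250 → use Q = 27,250 at tier-2 price)
TC(tier 1 (EOQ₁), Q≈4,697.1) = $1,263,182.29
TC(tier 2, Q≈27,250.0) = $1,258,515.91
Minimum at tier 2: $1,258,515.91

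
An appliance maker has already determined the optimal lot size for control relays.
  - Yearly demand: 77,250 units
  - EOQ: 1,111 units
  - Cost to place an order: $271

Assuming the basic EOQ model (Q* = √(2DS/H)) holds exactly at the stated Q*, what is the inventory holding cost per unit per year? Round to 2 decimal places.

$33.92

Since Q* = (2DS/H)^½, squaring gives Q*²·H = 2DS.
H = 2DS / Q² = 2 × 77,250 × 271 / 1,111² = 33.9211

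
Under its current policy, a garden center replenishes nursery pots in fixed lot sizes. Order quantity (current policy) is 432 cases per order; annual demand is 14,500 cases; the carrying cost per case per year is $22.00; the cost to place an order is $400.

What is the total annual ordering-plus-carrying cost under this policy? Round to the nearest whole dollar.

$18,178

Annual ordering cost = (D/Q)·S = (14,500/432) × 400 = $13,425.93
Annual holding cost  = (Q/2)·H = (432/2) × 22 = $4,752.00
Total = $13,425.93 + $4,752.00 = $18,177.93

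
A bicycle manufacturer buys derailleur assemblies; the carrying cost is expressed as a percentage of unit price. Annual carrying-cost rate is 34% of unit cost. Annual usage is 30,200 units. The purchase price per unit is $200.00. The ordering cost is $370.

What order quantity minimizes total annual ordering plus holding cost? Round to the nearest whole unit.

573 units

Holding cost per unit per year: H = 34% × $200 = $68.0000
Q* = √(2·D·S / H) = √(2·30,200·370 / 68) = √328,647.1 ≈ 573.28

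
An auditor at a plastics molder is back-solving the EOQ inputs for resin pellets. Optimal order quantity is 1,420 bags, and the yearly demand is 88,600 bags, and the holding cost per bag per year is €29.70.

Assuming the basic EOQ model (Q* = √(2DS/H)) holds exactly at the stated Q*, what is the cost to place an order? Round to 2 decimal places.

Since Q* = (2DS/H)^½, squaring gives Q*²·H = 2DS.
S = Q²H / (2D) = 1,420² × 29.7 / (2 × 88,600) = 337.9632

€337.96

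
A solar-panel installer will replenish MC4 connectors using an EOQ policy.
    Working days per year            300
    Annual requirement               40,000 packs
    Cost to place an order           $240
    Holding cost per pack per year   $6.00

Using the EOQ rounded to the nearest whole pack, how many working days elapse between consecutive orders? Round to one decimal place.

Optimal lot size Q* = (2 × 40,000 × $240 / $6)^½ ≈ 1,788.85 → Q = 1,789 packs
Cycle time = (working days × Q)/D = (300 × 1,789) / 40,000 = 13.418 days

13.4 days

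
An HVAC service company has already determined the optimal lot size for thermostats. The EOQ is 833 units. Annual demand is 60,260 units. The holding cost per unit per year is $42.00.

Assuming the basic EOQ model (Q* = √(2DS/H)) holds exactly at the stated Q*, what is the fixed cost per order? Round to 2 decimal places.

Since Q* = (2DS/H)^½, squaring gives Q*²·H = 2DS.
S = Q²H / (2D) = 833² × 42 / (2 × 60,260) = 241.8133

$241.81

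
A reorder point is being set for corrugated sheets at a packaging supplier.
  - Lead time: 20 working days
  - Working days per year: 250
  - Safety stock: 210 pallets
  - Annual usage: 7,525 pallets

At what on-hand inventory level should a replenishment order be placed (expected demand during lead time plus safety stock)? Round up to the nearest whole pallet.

812 pallets

Daily demand d = 7,525 / 250 = 30.100 pallets/day
Demand during lead time = 30.100 × 20 = 602.00
Reorder point = 602.00 + 210 = 812.00 → round up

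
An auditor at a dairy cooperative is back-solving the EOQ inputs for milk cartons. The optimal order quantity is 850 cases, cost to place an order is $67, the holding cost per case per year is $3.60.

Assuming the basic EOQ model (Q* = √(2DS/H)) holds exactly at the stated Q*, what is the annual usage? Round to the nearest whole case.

EOQ relation: Q² = 2DS/H, so rearrange for the unknown.
D = Q²H / (2S) = 850² × 3.6 / (2 × 67) = 19,410.45

19,410 cases per year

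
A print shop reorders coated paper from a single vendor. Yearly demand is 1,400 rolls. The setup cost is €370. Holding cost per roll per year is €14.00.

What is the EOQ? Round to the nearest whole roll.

272 rolls

2DS/H = 2·1,400·370/14 = 74,000.00
EOQ = √74,000.00 ≈ 272.03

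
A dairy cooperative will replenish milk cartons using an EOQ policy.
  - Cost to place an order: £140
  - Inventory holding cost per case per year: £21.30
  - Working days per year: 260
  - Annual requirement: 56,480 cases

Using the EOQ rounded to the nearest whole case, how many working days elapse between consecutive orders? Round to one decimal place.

2DS/H = 2·56,480·140/21.3 = 742,460.09
EOQ = √742,460.09 ≈ 861.66 → Q = 862 cases
T = Q/D × 260 days = 862/56,480 × 260 = 3.968 days

4.0 days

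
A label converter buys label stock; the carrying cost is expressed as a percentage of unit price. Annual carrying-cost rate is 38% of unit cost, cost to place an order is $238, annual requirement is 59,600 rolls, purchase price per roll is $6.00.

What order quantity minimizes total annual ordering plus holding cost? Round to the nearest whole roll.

3,527 rolls

Carrying cost H = $6 × 38% = $2.2800/roll/yr
2DS/H = 2·59,600·238/2.28 = 12,442,807.02
EOQ = √12,442,807.02 ≈ 3,527.44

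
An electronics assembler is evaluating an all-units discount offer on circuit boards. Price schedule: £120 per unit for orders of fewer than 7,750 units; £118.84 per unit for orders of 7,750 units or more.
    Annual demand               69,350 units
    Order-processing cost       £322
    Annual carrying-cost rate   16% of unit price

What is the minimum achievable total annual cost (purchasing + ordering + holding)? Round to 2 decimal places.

H₁ = 16%×£120 = £19.2000;  H₂ = 16%×£118.84 = £19.0144
EOQ₁ = √(2×69,350×322/19.2000) = 1,525.16  (< 7,750, feasible at tier 1)
EOQ₂ = √(2×69,350×322/19.0144) = 1,532.59  (< 7,750 → use Q = 7,750 at tier-2 price)
TC(tier 1 (EOQ₁), Q≈1,525.2) = £8,351,283.08
TC(tier 2, Q≈7,750.0) = £8,318,116.18
Minimum at tier 2: £8,318,116.18

£8,318,116.18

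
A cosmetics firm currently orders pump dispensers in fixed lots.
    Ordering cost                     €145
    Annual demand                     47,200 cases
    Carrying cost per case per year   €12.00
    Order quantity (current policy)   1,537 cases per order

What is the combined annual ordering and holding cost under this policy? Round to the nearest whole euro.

Ordering: D/Q × S = 47,200/1,537 × €145 = €4,452.83
Holding:  Q/2 × H = 1,537/2 × €12 = €9,222.00
Total = €4,452.83 + €9,222.00 = €13,674.83

€13,675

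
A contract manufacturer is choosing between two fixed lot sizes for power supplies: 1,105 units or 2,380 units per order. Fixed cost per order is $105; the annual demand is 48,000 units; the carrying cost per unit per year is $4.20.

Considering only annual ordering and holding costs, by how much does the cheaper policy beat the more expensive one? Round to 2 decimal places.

$234.06

Annual cost at Q: ordering D·S/Q plus holding Q·H/2.
TC(1,105) = (48,000/1,105)×105 + (1,105/2)×4.2 = $6,881.59
TC(2,380) = (48,000/2,380)×105 + (2,380/2)×4.2 = $7,115.65
Cheaper: Q = 1,105.  Difference = $234.06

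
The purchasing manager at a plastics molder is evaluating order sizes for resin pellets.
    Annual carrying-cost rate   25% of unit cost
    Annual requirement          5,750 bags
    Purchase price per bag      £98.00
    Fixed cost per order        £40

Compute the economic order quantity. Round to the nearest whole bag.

Carrying cost H = £98 × 25% = £24.5000/bag/yr
Optimal lot size Q* = (2 × 5,750 × £40 / £24.5)^½ ≈ 137.02

137 bags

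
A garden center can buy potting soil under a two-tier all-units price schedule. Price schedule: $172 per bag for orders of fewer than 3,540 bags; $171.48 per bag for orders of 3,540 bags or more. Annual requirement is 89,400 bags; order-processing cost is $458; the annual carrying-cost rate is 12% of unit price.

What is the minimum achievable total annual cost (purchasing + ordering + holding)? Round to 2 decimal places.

H₁ = 12%×$172 = $20.6400;  H₂ = 12%×$171.48 = $20.5776
EOQ₁ = √(2×89,400×458/20.6400) = 1,991.87  (< 3,540, feasible at tier 1)
EOQ₂ = √(2×89,400×458/20.5776) = 1,994.89  (< 3,540 → use Q = 3,540 at tier-2 price)
TC(tier 1 (EOQ₁), Q≈1,991.9) = $15,417,912.26
TC(tier 2, Q≈3,540.0) = $15,378,300.79
Minimum at tier 2: $15,378,300.79

$15,378,300.79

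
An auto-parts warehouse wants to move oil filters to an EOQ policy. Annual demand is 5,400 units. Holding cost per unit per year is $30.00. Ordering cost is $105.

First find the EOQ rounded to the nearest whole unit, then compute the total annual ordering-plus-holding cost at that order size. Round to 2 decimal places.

$5,832.68

EOQ = √(2DS/H) = √(2 × 5,400 × 105 / 30)
    = √(37,800.00) ≈ 194.42 → Q = 194 units
Annual ordering cost = (D/Q)·S = (5,400/194) × 105 = $2,922.68
Annual holding cost  = (Q/2)·H = (194/2) × 30 = $2,910.00
Total = $2,922.68 + $2,910.00 = $5,832.68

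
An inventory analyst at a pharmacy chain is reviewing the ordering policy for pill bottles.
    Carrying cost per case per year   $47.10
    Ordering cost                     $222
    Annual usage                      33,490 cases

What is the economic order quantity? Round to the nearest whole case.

EOQ = √(2DS/H) = √(2 × 33,490 × 222 / 47.1)
    = √(315,701.91) ≈ 561.87

562 cases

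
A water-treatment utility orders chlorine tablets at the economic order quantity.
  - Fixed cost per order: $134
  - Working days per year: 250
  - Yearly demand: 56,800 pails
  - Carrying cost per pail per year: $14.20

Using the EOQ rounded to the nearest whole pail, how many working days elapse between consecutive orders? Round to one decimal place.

Optimal lot size Q* = (2 × 56,800 × $134 / $14.2)^½ ≈ 1,035.37 → Q = 1,035 pails
Days between orders = 250 / (D/Q) = 250 / 54.879 ≈ 4.555

4.6 days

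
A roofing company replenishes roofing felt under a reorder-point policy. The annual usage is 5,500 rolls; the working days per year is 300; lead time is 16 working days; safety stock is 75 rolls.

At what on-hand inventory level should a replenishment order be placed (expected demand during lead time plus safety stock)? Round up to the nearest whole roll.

Daily demand d = 5,500 / 300 = 18.333 rolls/day
Demand during lead time = 18.333 × 16 = 293.33
Reorder point = 293.33 + 75 = 368.33 → round up

369 rolls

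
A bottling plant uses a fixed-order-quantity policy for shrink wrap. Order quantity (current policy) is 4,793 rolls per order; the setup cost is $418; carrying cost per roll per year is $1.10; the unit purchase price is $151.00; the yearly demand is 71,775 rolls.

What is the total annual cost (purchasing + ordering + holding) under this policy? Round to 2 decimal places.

$10,846,920.68

Annual ordering cost = (D/Q)·S = (71,775/4,793) × 418 = $6,259.53
Annual holding cost  = (Q/2)·H = (4,793/2) × 1.1 = $2,636.15
Purchase cost = D·C = 71,775 × 151 = $10,838,025.00
Total = $6,259.53 + $2,636.15 + $10,838,025.00 = $10,846,920.68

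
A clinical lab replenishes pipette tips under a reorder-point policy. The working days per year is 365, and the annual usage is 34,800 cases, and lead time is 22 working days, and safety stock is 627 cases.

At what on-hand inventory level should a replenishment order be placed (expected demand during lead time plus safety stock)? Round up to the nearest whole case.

2,725 cases

Daily demand d = 34,800 / 365 = 95.342 cases/day
Demand during lead time = 95.342 × 22 = 2,097.53
Reorder point = 2,097.53 + 627 = 2,724.53 → round up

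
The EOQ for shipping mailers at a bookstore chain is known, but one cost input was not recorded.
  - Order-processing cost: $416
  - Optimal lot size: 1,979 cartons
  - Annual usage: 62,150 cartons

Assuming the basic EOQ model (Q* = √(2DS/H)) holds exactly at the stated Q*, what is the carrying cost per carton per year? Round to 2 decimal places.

Since Q* = (2DS/H)^½, squaring gives Q*²·H = 2DS.
H = 2DS / Q² = 2 × 62,150 × 416 / 1,979² = 13.2030

$13.20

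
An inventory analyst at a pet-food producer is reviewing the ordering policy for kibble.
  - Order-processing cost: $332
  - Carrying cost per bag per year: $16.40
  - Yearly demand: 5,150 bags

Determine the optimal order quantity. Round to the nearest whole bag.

457 bags

EOQ = √(2DS/H) = √(2 × 5,150 × 332 / 16.4)
    = √(208,512.20) ≈ 456.63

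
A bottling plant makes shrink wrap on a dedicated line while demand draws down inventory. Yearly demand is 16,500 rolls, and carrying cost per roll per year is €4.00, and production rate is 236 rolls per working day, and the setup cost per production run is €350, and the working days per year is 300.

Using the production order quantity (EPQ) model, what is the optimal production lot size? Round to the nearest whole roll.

d = 16,500/300 = 55.0000 rolls/day;  effective holding cost H(1 − d/p) = 4·(1 − 55.0000/236) = 3.06780
Q* = √(2DS / H_eff) = √(2·16,500·350 / 3.06780) ≈ 1,940.34

1,940 rolls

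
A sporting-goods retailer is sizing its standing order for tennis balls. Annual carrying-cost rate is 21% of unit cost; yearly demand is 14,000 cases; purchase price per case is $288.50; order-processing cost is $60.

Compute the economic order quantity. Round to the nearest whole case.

167 cases

Carrying cost H = $288.5 × 21% = $60.5850/case/yr
Q* = √(2·D·S / H) = √(2·14,000·60 / 60.585) = √27,729.6 ≈ 166.52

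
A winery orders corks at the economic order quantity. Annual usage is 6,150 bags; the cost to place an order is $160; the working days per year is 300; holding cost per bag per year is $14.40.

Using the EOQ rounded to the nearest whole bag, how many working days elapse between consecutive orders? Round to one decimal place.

18.0 days

Q* = √(2·D·S / H) = √(2·6,150·160 / 14.4) = √136,666.7 ≈ 369.68 → Q = 370 bags
Cycle time = (working days × Q)/D = (300 × 370) / 6,150 = 18.049 days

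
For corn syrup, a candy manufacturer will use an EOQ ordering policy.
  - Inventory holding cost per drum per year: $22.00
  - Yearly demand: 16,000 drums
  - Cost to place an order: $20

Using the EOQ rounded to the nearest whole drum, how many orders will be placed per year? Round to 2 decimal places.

EOQ = √(2DS/H) = √(2 × 16,000 × 20 / 22)
    = √(29,090.91) ≈ 170.56 → Q = 171
N = D/Q = 16,000/171 ≈ 93.567 orders/yr

93.57 orders per year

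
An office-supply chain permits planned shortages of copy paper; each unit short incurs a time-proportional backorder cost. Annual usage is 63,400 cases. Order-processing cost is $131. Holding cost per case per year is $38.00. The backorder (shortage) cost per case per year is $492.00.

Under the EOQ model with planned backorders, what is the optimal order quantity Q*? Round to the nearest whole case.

Basic EOQ = √(2·63,400·131/38) = 661.155
Backorder adjustment √((H+b)/b) = √((38+492)/492) = 1.0379
Q* = 661.155 × 1.0379 ≈ 686.21

686 cases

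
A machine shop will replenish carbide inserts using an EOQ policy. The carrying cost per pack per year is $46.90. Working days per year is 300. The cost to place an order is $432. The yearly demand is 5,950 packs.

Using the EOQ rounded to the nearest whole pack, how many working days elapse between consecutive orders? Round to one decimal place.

2DS/H = 2·5,950·432/46.9 = 109,611.94
EOQ = √109,611.94 ≈ 331.08 → Q = 331 packs
Cycle time = (working days × Q)/D = (300 × 331) / 5,950 = 16.689 days

16.7 days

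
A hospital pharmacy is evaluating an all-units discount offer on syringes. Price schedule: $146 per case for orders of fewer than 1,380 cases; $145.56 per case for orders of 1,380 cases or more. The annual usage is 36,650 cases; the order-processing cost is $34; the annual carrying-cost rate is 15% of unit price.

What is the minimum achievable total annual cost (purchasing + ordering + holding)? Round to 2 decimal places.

$5,350,742.43

H₁ = 15%×$146 = $21.9000;  H₂ = 15%×$145.56 = $21.8340
EOQ₁ = √(2×36,650×34/21.9000) = 337.34  (< 1,380, feasible at tier 1)
EOQ₂ = √(2×36,650×34/21.8340) = 337.85  (< 1,380 → use Q = 1,380 at tier-2 price)
TC(tier 1 (EOQ₁), Q≈337.3) = $5,358,287.77
TC(tier 2, Q≈1,380.0) = $5,350,742.43
Minimum at tier 2: $5,350,742.43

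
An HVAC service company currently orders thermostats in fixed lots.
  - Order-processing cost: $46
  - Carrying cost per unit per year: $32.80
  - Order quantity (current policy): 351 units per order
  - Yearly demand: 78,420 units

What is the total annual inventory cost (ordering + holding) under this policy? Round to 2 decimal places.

$16,033.66

Ordering: D/Q × S = 78,420/351 × $46 = $10,277.26
Holding:  Q/2 × H = 351/2 × $32.8 = $5,756.40
Total = $10,277.26 + $5,756.40 = $16,033.66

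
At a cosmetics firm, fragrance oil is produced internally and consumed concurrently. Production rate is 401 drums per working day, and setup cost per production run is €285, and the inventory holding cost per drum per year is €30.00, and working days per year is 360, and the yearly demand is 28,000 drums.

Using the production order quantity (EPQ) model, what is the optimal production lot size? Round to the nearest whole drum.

812 drums

Daily demand d = 28,000/360 = 77.778; p = 401; 1 − d/p = 0.80604
EPQ = √(2DS / (H(1 − d/p)))
    = √(2 × 28,000 × 285 / (30 × 0.80604)) ≈ 812.41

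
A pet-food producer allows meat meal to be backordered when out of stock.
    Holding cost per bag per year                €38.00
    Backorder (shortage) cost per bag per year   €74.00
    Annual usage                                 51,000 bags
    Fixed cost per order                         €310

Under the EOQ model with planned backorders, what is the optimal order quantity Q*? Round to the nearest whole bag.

Q* = √(2DS/H) · √((H + b)/b)
   = √(2 × 51,000 × 310 / 38) · √((38 + 74) / 74)
   = 912.198 × 1.2302 ≈ 1,122.23

1,122 bags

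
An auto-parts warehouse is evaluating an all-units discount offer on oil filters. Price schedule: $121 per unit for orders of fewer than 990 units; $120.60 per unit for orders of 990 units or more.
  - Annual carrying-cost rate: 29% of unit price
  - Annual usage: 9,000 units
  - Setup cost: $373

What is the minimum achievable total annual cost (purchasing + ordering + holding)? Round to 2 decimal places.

$1,104,349.08

H₁ = 29%×$121 = $35.0900;  H₂ = 29%×$120.60 = $34.9740
EOQ₁ = √(2×9,000×373/35.0900) = 437.42  (< 990, feasible at tier 1)
EOQ₂ = √(2×9,000×373/34.9740) = 438.15  (< 990 → use Q = 990 at tier-2 price)
TC(tier 1 (EOQ₁), Q≈437.4) = $1,104,349.08
TC(tier 2, Q≈990.0) = $1,106,103.04
Minimum at tier 1 (EOQ₁): $1,104,349.08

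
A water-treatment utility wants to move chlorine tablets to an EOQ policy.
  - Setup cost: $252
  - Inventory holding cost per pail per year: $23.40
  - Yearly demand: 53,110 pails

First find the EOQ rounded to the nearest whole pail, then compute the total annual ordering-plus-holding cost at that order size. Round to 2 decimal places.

Optimal lot size Q* = (2 × 53,110 × $252 / $23.4)^½ ≈ 1,069.54 → Q = 1,070 pails
Ordering: D/Q × S = 53,110/1,070 × $252 = $12,508.15
Holding:  Q/2 × H = 1,070/2 × $23.4 = $12,519.00
Total = $12,508.15 + $12,519.00 = $25,027.15

$25,027.15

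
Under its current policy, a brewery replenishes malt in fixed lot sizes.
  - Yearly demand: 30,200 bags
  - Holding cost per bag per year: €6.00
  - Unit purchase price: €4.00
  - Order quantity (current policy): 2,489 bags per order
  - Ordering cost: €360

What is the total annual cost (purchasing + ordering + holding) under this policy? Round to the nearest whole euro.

Orders/yr = 30,200/2,489 = 12.133; ordering cost = 12.133 × €360 = €4,368.02
Average inventory = 2,489/2 = 1244.5; holding cost = 1244.5 × €6 = €7,467.00
Purchase cost = D·C = 30,200 × 4 = €120,800.00
Total = €4,368.02 + €7,467.00 + €120,800.00 = €132,635.02

€132,635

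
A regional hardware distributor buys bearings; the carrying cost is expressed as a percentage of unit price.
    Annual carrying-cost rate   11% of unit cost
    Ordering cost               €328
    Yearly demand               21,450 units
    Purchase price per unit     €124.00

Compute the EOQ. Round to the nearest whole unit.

1,016 units

H = i·C = 0.11 × €124 = €13.6400 per unit-year
2DS/H = 2·21,450·328/13.64 = 1,031,612.90
EOQ = √1,031,612.90 ≈ 1,015.68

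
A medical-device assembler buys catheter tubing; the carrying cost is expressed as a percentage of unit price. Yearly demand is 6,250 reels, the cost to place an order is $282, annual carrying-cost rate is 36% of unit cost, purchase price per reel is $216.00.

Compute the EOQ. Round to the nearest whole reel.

Carrying cost H = $216 × 36% = $77.7600/reel/yr
EOQ = √(2DS/H) = √(2 × 6,250 × 282 / 77.76)
    = √(45,331.79) ≈ 212.91

213 reels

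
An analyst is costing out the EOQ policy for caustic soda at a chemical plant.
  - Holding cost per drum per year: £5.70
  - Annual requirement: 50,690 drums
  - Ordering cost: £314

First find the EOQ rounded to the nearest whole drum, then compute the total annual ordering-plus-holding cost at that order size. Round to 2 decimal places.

£13,470.34

Optimal lot size Q* = (2 × 50,690 × £314 / £5.7)^½ ≈ 2,363.22 → Q = 2,363 drums
Annual ordering cost = (D/Q)·S = (50,690/2,363) × 314 = £6,735.79
Annual holding cost  = (Q/2)·H = (2,363/2) × 5.7 = £6,734.55
Total = £6,735.79 + £6,734.55 = £13,470.34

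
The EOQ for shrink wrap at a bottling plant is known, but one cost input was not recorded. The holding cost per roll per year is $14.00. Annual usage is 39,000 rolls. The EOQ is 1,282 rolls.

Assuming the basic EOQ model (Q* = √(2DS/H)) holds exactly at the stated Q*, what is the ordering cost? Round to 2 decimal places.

$294.99

Since Q* = (2DS/H)^½, squaring gives Q*²·H = 2DS.
S = Q²H / (2D) = 1,282² × 14 / (2 × 39,000) = 294.9915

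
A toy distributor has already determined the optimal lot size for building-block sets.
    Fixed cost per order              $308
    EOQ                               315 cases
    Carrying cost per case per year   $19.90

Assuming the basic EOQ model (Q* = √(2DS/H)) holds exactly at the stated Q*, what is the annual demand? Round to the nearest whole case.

3,205 cases per year

From Q* = √(2DS/H) ⇒ Q*² = 2DS/H.
D = Q²H / (2S) = 315² × 19.9 / (2 × 308) = 3,205.48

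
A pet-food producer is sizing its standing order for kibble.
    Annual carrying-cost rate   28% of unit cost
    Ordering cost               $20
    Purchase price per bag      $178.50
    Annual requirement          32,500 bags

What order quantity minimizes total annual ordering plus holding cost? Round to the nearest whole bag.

161 bags

Holding cost per bag per year: H = 28% × $178.5 = $49.9800
Optimal lot size Q* = (2 × 32,500 × $20 / $49.98)^½ ≈ 161.28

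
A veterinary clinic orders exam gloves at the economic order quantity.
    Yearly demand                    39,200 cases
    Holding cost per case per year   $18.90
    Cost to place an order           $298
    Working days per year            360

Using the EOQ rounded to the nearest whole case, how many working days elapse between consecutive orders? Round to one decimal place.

10.2 days

Q* = √(2·D·S / H) = √(2·39,200·298 / 18.9) = √1,236,148.1 ≈ 1,111.82 → Q = 1,112 cases
Cycle time = (working days × Q)/D = (360 × 1,112) / 39,200 = 10.212 days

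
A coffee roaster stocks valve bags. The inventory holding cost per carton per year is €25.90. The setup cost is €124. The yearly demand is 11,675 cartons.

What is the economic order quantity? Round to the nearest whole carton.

334 cartons

Optimal lot size Q* = (2 × 11,675 × €124 / €25.9)^½ ≈ 334.35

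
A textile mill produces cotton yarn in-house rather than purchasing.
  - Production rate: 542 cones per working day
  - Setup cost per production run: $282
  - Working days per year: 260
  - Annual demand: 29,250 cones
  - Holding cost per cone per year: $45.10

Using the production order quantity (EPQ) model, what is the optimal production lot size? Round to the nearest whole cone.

Daily demand d = 29,250/260 = 112.500; p = 542; 1 − d/p = 0.79244
EPQ = √(2DS / (H(1 − d/p)))
    = √(2 × 29,250 × 282 / (45.1 × 0.79244)) ≈ 679.41

679 cones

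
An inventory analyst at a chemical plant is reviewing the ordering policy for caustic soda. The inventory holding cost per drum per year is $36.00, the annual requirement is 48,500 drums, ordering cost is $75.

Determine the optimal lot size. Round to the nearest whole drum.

450 drums

Optimal lot size Q* = (2 × 48,500 × $75 / $36)^½ ≈ 449.54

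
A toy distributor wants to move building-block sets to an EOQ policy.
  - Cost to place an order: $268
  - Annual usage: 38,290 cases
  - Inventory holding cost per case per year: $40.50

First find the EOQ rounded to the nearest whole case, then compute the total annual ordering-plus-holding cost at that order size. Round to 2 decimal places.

$28,830.53

EOQ = √(2DS/H) = √(2 × 38,290 × 268 / 40.5)
    = √(506,751.60) ≈ 711.86 → Q = 712 cases
Orders/yr = 38,290/712 = 53.778; ordering cost = 53.778 × $268 = $14,412.53
Average inventory = 712/2 = 356; holding cost = 356 × $40.5 = $14,418.00
Total = $14,412.53 + $14,418.00 = $28,830.53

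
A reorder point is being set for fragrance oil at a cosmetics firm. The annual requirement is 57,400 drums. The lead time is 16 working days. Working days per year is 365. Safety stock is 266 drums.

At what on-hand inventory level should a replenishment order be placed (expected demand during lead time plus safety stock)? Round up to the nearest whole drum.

Daily demand d = 57,400 / 365 = 157.260 drums/day
Demand during lead time = 157.260 × 16 = 2,516.16
Reorder point = 2,516.16 + 266 = 2,782.16 → round up

2,783 drums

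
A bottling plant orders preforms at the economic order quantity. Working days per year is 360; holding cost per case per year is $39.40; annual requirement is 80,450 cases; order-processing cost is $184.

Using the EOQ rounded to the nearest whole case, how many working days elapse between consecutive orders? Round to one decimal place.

3.9 days

EOQ = √(2DS/H) = √(2 × 80,450 × 184 / 39.4)
    = √(751,411.17) ≈ 866.84 → Q = 867 cases
Cycle time = (working days × Q)/D = (360 × 867) / 80,450 = 3.880 days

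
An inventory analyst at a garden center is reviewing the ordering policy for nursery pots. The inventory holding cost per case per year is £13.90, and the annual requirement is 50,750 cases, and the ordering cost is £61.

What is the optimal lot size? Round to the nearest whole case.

667 cases

2DS/H = 2·50,750·61/13.9 = 445,431.65
EOQ = √445,431.65 ≈ 667.41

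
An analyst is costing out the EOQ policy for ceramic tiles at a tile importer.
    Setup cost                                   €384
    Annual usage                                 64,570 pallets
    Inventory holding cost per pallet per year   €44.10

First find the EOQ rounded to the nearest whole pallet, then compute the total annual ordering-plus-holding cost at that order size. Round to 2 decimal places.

€46,764.40

Optimal lot size Q* = (2 × 64,570 × €384 / €44.1)^½ ≈ 1,060.42 → Q = 1,060 pallets
Orders/yr = 64,570/1,060 = 60.915; ordering cost = 60.915 × €384 = €23,391.40
Average inventory = 1,060/2 = 530; holding cost = 530 × €44.1 = €23,373.00
Total = €23,391.40 + €23,373.00 = €46,764.40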